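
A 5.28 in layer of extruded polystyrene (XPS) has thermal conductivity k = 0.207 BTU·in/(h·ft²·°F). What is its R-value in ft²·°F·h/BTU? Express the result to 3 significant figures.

R = L/k = 5.28/0.207 = 25.51 ft²·°F·h/BTU

25.5 ft²·°F·h/BTU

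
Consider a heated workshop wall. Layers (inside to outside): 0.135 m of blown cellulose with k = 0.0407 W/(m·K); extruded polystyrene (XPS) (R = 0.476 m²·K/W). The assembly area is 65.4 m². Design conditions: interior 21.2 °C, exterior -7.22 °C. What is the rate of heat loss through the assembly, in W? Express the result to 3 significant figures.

490 W

0.135/0.0407 = 3.317
R_total = 3.317 + 0.476 = 3.793 m²·K/W
Q = A·ΔT/R = 65.4 × (21.2 − (-7.22)) / 3.793 = 490 W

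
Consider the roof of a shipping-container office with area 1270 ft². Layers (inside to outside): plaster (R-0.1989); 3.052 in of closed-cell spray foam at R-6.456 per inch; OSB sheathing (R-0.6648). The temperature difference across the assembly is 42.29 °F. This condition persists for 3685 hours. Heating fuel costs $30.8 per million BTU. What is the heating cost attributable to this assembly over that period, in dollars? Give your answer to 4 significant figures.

3.052 × 6.456 = 19.704
R_total = 0.1989 + 19.704 + 0.6648 = 20.567 ft²·°F·h/BTU
Q = 1270 × 42.29 / 20.567 = 2611.3 BTU/h
E = 2611.3 × 3685 = 9622800 BTU
Cost = 9622800/10⁶ × 30.8 = $296.38

296.4 dollars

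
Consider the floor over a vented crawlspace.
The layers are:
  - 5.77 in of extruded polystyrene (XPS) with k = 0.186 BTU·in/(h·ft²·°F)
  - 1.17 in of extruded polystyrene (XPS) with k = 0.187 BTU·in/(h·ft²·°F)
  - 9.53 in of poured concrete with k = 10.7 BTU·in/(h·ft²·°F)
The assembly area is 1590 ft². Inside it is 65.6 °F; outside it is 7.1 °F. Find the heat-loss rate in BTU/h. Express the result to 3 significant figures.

2440 BTU/h

5.77/0.186 = 31.02
1.17/0.187 = 6.257
9.53/10.7 = 0.8907
R_total = 31.02 + 6.257 + 0.8907 = 38.17 ft²·°F·h/BTU
Q = A·ΔT/R = 1590 × (65.6 − 7.1) / 38.17 = 2437 BTU/h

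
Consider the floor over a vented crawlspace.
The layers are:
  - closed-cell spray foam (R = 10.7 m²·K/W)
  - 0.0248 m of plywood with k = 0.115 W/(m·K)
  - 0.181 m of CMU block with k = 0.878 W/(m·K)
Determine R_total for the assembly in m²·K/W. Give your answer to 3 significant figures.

11.1 m²·K/W

0.0248/0.115 = 0.2157
0.181/0.878 = 0.2062
R_total = 10.7 + 0.2157 + 0.2062 = 11.12 m²·K/W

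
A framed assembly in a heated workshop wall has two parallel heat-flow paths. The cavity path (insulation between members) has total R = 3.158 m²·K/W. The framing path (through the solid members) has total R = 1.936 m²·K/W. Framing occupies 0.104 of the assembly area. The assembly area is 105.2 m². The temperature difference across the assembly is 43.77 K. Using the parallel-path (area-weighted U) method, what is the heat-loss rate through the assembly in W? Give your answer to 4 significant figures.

1554 W

U_eff = 0.896/3.158 + 0.104/1.936 = 0.28372 + 0.053719 = 0.33744
R_eff = 1/U_eff = 2.9635 m²·K/W
Q = 105.2 × 43.77 / 2.9635 = 1553.8 W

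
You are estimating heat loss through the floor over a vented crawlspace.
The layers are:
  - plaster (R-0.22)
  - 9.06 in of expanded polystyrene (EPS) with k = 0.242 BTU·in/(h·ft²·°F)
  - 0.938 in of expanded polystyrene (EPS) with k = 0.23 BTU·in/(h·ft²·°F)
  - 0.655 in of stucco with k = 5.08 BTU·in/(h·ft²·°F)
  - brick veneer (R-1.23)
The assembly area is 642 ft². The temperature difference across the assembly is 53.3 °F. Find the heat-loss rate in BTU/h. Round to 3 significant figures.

794 BTU/h

9.06/0.242 = 37.44
0.938/0.23 = 4.078
0.655/5.08 = 0.1289
R_total = 0.22 + 37.44 + 4.078 + 0.1289 + 1.23 = 43.1 ft²·°F·h/BTU
Q = A·ΔT/R = 642 × 53.3 / 43.1 = 794 BTU/h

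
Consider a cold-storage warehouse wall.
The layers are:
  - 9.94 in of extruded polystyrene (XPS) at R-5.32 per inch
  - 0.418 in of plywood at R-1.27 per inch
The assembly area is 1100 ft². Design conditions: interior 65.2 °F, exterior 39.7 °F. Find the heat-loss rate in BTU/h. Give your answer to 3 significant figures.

525 BTU/h

9.94 × 5.32 = 52.88
0.418 × 1.27 = 0.5309
R_total = 52.88 + 0.5309 = 53.41 ft²·°F·h/BTU
Q = A·ΔT/R = 1100 × (65.2 − 39.7) / 53.41 = 525.2 BTU/h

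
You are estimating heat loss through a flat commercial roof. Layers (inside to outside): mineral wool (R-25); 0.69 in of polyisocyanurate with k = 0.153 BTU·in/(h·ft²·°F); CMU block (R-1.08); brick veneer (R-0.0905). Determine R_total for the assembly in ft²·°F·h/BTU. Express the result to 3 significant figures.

30.7 ft²·°F·h/BTU

0.69/0.153 = 4.51
R_total = 25 + 4.51 + 1.08 + 0.0905 = 30.68 ft²·°F·h/BTU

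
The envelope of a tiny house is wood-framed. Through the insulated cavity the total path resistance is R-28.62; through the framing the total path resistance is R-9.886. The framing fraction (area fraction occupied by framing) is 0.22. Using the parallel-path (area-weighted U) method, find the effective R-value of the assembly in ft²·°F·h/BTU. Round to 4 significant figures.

U_eff = 0.78/28.62 + 0.22/9.886 = 0.027254 + 0.022254 = 0.049507
R_eff = 1/U_eff = 20.199 ft²·°F·h/BTU

20.20 ft²·°F·h/BTU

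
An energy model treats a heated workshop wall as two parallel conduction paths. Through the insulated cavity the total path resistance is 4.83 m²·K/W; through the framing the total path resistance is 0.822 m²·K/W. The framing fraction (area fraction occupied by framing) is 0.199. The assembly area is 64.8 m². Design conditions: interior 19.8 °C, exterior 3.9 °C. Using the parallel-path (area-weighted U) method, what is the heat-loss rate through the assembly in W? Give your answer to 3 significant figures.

420 W

U_eff = 0.801/4.83 + 0.199/0.822 = 0.1658 + 0.2421 = 0.4079
R_eff = 1/U_eff = 2.451 m²·K/W
Q = 64.8 × (19.8 − 3.9) / 2.451 = 420.3 W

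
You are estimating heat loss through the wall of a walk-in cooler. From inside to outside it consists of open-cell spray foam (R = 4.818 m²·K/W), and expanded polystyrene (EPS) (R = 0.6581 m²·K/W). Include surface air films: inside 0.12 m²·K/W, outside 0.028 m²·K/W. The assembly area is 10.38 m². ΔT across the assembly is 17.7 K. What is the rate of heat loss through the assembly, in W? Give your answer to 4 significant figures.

32.67 W

R_total = 0.12 + 4.818 + 0.6581 + 0.028 = 5.6241 m²·K/W
Q = A·ΔT/R = 10.38 × 17.7 / 5.6241 = 32.668 W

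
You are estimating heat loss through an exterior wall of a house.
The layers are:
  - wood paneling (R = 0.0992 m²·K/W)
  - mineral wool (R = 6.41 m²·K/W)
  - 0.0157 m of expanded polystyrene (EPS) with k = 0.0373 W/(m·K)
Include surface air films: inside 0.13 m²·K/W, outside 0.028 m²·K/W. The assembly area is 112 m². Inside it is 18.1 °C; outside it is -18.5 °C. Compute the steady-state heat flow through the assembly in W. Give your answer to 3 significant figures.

578 W

0.0157/0.0373 = 0.4209
R_total = 0.13 + 0.0992 + 6.41 + 0.4209 + 0.028 = 7.088 m²·K/W
Q = A·ΔT/R = 112 × (18.1 − (-18.5)) / 7.088 = 578.3 W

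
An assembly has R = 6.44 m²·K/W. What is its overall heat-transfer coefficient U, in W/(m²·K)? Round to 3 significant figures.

U = 1/R = 1/6.44 = 0.1553

0.155 W/(m²·K)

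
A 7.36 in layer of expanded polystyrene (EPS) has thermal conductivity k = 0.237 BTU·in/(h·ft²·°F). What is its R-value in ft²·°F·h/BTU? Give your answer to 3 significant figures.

R = L/k = 7.36/0.237 = 31.05 ft²·°F·h/BTU

31.1 ft²·°F·h/BTU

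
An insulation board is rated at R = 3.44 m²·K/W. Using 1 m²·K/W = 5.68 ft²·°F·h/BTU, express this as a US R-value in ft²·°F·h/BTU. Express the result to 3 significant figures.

R_US = 3.44 × 5.68 = 19.54

19.5 ft²·°F·h/BTU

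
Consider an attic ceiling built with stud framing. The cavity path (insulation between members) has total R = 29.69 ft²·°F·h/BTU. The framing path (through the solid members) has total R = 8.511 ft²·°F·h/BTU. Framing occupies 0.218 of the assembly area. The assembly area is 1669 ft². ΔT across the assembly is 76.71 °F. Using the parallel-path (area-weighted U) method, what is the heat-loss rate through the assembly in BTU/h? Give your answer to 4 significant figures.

6651 BTU/h

U_eff = 0.782/29.69 + 0.218/8.511 = 0.026339 + 0.025614 = 0.051953
R_eff = 1/U_eff = 19.248 ft²·°F·h/BTU
Q = 1669 × 76.71 / 19.248 = 6651.5 BTU/h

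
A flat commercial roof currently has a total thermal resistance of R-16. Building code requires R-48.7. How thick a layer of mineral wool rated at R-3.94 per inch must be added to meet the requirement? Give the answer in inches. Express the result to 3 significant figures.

ΔR = 48.7 − 16 = 32.7 ft²·°F·h/BTU
L = ΔR / (R/in) = 32.7/3.94 = 8.299 in

8.30 in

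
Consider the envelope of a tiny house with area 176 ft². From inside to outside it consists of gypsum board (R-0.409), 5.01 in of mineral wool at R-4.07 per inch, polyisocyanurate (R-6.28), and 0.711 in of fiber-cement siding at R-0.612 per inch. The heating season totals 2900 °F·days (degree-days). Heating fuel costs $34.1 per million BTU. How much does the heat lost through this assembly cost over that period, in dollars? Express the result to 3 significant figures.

5.01 × 4.07 = 20.39
0.711 × 0.612 = 0.4351
R_total = 0.409 + 20.39 + 6.28 + 0.4351 = 27.51 ft²·°F·h/BTU
E = A × HDD × 24 / R = 176 × 2900 × 24 / 27.51 = 445200 BTU
Cost = 445200/10⁶ × 34.1 = $15.18

15.2 dollars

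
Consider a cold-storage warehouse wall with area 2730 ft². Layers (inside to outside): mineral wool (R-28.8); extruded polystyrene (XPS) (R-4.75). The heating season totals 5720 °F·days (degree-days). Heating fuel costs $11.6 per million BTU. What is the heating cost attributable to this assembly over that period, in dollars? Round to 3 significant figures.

R_total = 28.8 + 4.75 = 33.55 ft²·°F·h/BTU
E = A × HDD × 24 / R = 2730 × 5720 × 24 / 33.55 = 11170000 BTU
Cost = 11170000/10⁶ × 11.6 = $129.6

130 dollars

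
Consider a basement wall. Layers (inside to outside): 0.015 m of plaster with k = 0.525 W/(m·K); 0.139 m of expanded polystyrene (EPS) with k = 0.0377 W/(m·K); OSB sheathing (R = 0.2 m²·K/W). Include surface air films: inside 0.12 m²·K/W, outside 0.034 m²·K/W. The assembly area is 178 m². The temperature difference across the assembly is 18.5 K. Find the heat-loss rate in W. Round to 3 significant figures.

0.015/0.525 = 0.02857
0.139/0.0377 = 3.687
R_total = 0.12 + 0.02857 + 3.687 + 0.2 + 0.034 = 4.07 m²·K/W
Q = A·ΔT/R = 178 × 18.5 / 4.07 = 809.2 W

809 W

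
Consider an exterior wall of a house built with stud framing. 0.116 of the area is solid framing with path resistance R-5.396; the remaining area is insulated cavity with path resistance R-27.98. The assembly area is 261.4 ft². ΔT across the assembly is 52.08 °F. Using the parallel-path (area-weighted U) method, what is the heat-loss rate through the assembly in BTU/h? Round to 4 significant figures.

722.8 BTU/h

U_eff = 0.884/27.98 + 0.116/5.396 = 0.031594 + 0.021497 = 0.053091
R_eff = 1/U_eff = 18.835 ft²·°F·h/BTU
Q = 261.4 × 52.08 / 18.835 = 722.77 BTU/h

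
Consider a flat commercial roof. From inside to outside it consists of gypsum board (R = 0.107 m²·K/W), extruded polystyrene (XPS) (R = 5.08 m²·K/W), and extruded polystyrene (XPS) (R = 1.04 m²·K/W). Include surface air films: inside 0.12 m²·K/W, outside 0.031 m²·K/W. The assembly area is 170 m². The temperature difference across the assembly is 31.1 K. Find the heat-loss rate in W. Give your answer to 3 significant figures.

R_total = 0.12 + 0.107 + 5.08 + 1.04 + 0.031 = 6.378 m²·K/W
Q = A·ΔT/R = 170 × 31.1 / 6.378 = 828.9 W

829 W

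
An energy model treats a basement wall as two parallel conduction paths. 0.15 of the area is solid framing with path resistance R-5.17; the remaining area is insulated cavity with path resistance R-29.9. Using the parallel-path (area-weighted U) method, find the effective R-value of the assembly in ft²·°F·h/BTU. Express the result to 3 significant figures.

U_eff = 0.85/29.9 + 0.15/5.17 = 0.02843 + 0.02901 = 0.05744
R_eff = 1/U_eff = 17.41 ft²·°F·h/BTU

17.4 ft²·°F·h/BTU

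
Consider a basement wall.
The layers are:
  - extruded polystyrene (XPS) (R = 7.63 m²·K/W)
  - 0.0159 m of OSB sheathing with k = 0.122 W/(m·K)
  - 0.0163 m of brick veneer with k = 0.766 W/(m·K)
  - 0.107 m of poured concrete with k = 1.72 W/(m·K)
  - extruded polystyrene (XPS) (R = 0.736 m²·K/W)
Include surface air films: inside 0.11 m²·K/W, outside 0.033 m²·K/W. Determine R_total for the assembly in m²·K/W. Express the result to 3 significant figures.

8.72 m²·K/W

0.0159/0.122 = 0.1303
0.0163/0.766 = 0.02128
0.107/1.72 = 0.06221
R_total = 0.11 + 7.63 + 0.1303 + 0.02128 + 0.06221 + 0.736 + 0.033 = 8.723 m²·K/W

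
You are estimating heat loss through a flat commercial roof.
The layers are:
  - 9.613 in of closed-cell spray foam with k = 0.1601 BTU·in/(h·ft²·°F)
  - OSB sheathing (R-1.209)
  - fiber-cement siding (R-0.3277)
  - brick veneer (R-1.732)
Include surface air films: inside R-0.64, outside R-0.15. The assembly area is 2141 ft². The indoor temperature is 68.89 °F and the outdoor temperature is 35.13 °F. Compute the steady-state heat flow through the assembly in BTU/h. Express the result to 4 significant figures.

1128 BTU/h

9.613/0.1601 = 60.044
R_total = 0.64 + 60.044 + 1.209 + 0.3277 + 1.732 + 0.15 = 64.102 ft²·°F·h/BTU
Q = A·ΔT/R = 2141 × (68.89 − 35.13) / 64.102 = 1127.6 BTU/h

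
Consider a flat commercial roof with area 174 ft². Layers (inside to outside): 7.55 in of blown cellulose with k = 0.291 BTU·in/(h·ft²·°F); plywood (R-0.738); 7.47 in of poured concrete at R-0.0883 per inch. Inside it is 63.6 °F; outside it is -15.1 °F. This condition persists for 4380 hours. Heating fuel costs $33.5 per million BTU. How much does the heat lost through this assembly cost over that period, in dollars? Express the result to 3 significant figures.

73.5 dollars

7.55/0.291 = 25.95
7.47 × 0.0883 = 0.6596
R_total = 25.95 + 0.738 + 0.6596 = 27.34 ft²·°F·h/BTU
Q = 174 × (63.6 − (-15.1)) / 27.34 = 500.8 BTU/h
E = 500.8 × 4380 = 2194000 BTU
Cost = 2194000/10⁶ × 33.5 = $73.49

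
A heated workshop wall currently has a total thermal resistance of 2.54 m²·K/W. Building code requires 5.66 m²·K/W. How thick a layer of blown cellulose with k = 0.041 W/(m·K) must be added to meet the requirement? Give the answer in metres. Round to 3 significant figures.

ΔR = 5.66 − 2.54 = 3.12 m²·K/W
L = ΔR × k = 3.12 × 0.041 = 0.1279 m

0.128 m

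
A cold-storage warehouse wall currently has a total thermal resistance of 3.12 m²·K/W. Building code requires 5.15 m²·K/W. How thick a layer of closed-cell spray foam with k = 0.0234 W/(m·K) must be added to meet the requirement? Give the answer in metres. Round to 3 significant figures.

ΔR = 5.15 − 3.12 = 2.03 m²·K/W
L = ΔR × k = 2.03 × 0.0234 = 0.0475 m

0.0475 m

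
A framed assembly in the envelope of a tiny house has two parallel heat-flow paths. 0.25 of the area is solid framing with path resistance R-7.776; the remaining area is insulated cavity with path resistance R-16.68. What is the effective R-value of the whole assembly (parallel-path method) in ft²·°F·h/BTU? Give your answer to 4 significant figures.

12.97 ft²·°F·h/BTU

U_eff = 0.75/16.68 + 0.25/7.776 = 0.044964 + 0.03215 = 0.077114
R_eff = 1/U_eff = 12.968 ft²·°F·h/BTU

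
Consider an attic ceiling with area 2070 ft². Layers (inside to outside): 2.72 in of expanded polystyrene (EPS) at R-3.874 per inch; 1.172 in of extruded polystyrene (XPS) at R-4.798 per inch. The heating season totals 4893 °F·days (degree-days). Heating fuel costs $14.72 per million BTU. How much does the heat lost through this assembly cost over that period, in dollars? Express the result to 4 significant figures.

2.72 × 3.874 = 10.537
1.172 × 4.798 = 5.6233
R_total = 10.537 + 5.6233 = 16.161 ft²·°F·h/BTU
E = A × HDD × 24 / R = 2070 × 4893 × 24 / 16.161 = 15042000 BTU
Cost = 15042000/10⁶ × 14.72 = $221.42

221.4 dollars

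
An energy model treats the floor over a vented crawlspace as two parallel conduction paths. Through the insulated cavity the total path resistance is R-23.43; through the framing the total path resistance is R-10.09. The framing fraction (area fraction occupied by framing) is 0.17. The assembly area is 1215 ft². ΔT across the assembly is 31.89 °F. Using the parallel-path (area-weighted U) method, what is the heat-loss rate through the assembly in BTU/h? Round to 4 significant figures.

U_eff = 0.83/23.43 + 0.17/10.09 = 0.035425 + 0.016848 = 0.052273
R_eff = 1/U_eff = 19.13 ft²·°F·h/BTU
Q = 1215 × 31.89 / 19.13 = 2025.4 BTU/h

2025 BTU/h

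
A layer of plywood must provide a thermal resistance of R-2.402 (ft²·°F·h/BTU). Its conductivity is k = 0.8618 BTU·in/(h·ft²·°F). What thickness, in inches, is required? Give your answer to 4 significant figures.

L = R × k = 2.402 × 0.8618 = 2.07 in

2.070 in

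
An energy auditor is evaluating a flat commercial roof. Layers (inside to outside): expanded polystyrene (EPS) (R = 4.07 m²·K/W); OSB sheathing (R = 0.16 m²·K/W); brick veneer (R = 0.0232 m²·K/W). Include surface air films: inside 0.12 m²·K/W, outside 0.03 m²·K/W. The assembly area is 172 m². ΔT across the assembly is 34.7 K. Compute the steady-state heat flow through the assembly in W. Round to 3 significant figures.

R_total = 0.12 + 4.07 + 0.16 + 0.0232 + 0.03 = 4.403 m²·K/W
Q = A·ΔT/R = 172 × 34.7 / 4.403 = 1355 W

1360 W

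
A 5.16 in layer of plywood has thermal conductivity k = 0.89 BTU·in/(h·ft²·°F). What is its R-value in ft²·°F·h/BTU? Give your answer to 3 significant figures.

5.80 ft²·°F·h/BTU

R = L/k = 5.16/0.89 = 5.798 ft²·°F·h/BTU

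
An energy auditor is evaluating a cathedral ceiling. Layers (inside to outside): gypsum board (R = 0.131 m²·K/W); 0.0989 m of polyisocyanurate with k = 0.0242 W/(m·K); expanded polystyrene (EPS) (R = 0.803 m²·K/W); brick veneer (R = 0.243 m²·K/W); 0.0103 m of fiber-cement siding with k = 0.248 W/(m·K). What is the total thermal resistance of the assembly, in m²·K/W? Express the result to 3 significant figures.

5.31 m²·K/W

0.0989/0.0242 = 4.087
0.0103/0.248 = 0.04153
R_total = 0.131 + 4.087 + 0.803 + 0.243 + 0.04153 = 5.305 m²·K/W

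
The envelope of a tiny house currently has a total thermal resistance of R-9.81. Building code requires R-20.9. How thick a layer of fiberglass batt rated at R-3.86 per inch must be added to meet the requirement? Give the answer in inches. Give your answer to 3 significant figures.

2.87 in

ΔR = 20.9 − 9.81 = 11.09 ft²·°F·h/BTU
L = ΔR / (R/in) = 11.09/3.86 = 2.873 in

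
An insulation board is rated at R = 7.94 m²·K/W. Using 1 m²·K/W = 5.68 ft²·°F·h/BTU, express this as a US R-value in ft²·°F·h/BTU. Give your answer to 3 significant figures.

R_US = 7.94 × 5.68 = 45.1

45.1 ft²·°F·h/BTU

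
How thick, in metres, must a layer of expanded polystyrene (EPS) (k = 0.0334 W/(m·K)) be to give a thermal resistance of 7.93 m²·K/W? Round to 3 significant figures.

0.265 m

L = R·k = 7.93 × 0.0334 = 0.2649 m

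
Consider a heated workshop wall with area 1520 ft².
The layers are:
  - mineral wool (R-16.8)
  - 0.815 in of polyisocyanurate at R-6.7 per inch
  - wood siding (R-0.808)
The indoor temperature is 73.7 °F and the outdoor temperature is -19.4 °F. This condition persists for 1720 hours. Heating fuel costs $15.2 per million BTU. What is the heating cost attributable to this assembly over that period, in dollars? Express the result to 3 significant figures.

160 dollars

0.815 × 6.7 = 5.46
R_total = 16.8 + 5.46 + 0.808 = 23.07 ft²·°F·h/BTU
Q = 1520 × (73.7 − (-19.4)) / 23.07 = 6134 BTU/h
E = 6134 × 1720 = 10550000 BTU
Cost = 10550000/10⁶ × 15.2 = $160.4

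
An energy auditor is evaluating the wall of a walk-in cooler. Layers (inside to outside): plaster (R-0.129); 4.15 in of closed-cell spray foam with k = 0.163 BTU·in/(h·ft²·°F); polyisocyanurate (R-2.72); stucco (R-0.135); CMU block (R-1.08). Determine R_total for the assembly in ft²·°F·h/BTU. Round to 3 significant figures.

4.15/0.163 = 25.46
R_total = 0.129 + 25.46 + 2.72 + 0.135 + 1.08 = 29.52 ft²·°F·h/BTU

29.5 ft²·°F·h/BTU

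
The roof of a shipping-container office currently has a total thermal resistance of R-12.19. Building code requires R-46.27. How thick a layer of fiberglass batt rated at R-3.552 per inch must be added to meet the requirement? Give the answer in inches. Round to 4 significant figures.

ΔR = 46.27 − 12.19 = 34.08 ft²·°F·h/BTU
L = ΔR / (R/in) = 34.08/3.552 = 9.5946 in

9.595 in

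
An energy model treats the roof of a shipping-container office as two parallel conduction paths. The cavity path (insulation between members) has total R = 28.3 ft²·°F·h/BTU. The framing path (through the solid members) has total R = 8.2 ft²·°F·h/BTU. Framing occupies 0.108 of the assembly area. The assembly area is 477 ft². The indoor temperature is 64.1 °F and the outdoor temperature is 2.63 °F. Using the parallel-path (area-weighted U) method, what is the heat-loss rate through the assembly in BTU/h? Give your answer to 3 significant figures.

U_eff = 0.892/28.3 + 0.108/8.2 = 0.03152 + 0.01317 = 0.04469
R_eff = 1/U_eff = 22.38 ft²·°F·h/BTU
Q = 477 × (64.1 − 2.63) / 22.38 = 1310 BTU/h

1310 BTU/h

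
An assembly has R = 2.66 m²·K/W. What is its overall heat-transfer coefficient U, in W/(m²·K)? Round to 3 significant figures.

U = 1/R = 1/2.66 = 0.3759

0.376 W/(m²·K)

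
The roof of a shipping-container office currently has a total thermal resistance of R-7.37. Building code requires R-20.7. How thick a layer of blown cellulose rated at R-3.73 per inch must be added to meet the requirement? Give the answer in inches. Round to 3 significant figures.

3.57 in

ΔR = 20.7 − 7.37 = 13.33 ft²·°F·h/BTU
L = ΔR / (R/in) = 13.33/3.73 = 3.574 in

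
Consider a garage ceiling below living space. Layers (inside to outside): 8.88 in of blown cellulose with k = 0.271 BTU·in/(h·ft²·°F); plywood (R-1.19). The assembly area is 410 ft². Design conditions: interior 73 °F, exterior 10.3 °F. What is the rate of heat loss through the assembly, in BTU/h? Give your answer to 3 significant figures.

757 BTU/h

8.88/0.271 = 32.77
R_total = 32.77 + 1.19 = 33.96 ft²·°F·h/BTU
Q = A·ΔT/R = 410 × (73 − 10.3) / 33.96 = 757 BTU/h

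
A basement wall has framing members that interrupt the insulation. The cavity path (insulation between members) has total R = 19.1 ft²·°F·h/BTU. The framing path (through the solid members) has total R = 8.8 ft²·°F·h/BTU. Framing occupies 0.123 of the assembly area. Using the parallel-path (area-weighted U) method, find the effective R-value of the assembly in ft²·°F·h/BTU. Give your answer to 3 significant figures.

U_eff = 0.877/19.1 + 0.123/8.8 = 0.04592 + 0.01398 = 0.05989
R_eff = 1/U_eff = 16.7 ft²·°F·h/BTU

16.7 ft²·°F·h/BTU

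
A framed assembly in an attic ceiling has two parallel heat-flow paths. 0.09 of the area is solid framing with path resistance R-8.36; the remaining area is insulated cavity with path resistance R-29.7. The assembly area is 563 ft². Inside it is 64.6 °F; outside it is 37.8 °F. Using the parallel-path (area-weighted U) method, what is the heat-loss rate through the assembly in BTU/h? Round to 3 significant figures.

U_eff = 0.91/29.7 + 0.09/8.36 = 0.03064 + 0.01077 = 0.04141
R_eff = 1/U_eff = 24.15 ft²·°F·h/BTU
Q = 563 × (64.6 − 37.8) / 24.15 = 624.7 BTU/h

625 BTU/h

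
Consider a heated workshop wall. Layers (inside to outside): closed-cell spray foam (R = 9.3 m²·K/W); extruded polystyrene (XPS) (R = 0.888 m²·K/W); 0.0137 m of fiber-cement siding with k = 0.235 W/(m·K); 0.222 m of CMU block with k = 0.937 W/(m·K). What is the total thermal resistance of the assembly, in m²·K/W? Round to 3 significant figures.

10.5 m²·K/W

0.0137/0.235 = 0.0583
0.222/0.937 = 0.2369
R_total = 9.3 + 0.888 + 0.0583 + 0.2369 = 10.48 m²·K/W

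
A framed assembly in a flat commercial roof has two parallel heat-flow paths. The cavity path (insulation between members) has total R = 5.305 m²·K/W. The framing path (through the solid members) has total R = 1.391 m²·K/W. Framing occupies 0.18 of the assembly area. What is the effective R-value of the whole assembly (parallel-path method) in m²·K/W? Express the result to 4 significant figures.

U_eff = 0.82/5.305 + 0.18/1.391 = 0.15457 + 0.1294 = 0.28397
R_eff = 1/U_eff = 3.5214 m²·K/W

3.521 m²·K/W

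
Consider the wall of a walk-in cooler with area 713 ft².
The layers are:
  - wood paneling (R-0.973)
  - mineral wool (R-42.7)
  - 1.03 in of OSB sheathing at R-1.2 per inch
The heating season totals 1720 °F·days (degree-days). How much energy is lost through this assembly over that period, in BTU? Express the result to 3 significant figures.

1.03 × 1.2 = 1.236
R_total = 0.973 + 42.7 + 1.236 = 44.91 ft²·°F·h/BTU
E = A × HDD × 24 / R = 713 × 1720 × 24 / 44.91 = 655400 BTU

655000 BTU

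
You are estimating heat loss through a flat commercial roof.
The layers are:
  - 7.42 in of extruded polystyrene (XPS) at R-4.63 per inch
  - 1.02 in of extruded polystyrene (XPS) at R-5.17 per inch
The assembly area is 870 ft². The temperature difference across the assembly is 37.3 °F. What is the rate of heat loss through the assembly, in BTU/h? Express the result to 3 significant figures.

819 BTU/h

7.42 × 4.63 = 34.35
1.02 × 5.17 = 5.273
R_total = 34.35 + 5.273 = 39.63 ft²·°F·h/BTU
Q = A·ΔT/R = 870 × 37.3 / 39.63 = 818.9 BTU/h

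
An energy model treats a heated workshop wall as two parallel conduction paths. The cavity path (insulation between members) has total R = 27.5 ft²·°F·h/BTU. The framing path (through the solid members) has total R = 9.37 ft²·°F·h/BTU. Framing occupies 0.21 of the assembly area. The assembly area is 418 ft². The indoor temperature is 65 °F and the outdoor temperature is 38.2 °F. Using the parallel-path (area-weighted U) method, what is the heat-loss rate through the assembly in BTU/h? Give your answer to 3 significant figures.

U_eff = 0.79/27.5 + 0.21/9.37 = 0.02873 + 0.02241 = 0.05114
R_eff = 1/U_eff = 19.55 ft²·°F·h/BTU
Q = 418 × (65 − 38.2) / 19.55 = 572.9 BTU/h

573 BTU/h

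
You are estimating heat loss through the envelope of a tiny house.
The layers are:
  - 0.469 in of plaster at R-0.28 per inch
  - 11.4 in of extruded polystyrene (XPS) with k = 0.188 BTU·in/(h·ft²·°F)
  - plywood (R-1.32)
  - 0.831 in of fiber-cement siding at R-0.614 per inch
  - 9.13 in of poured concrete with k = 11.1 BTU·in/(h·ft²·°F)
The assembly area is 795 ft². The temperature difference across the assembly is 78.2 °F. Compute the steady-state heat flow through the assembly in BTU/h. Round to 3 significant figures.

980 BTU/h

0.469 × 0.28 = 0.1313
11.4/0.188 = 60.64
0.831 × 0.614 = 0.5102
9.13/11.1 = 0.8225
R_total = 0.1313 + 60.64 + 1.32 + 0.5102 + 0.8225 = 63.42 ft²·°F·h/BTU
Q = A·ΔT/R = 795 × 78.2 / 63.42 = 980.2 BTU/h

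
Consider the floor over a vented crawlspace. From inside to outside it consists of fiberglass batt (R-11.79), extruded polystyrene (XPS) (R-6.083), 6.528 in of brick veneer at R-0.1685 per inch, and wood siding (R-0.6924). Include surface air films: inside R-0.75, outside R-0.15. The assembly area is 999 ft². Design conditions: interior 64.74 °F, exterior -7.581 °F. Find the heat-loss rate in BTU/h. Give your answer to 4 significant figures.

3513 BTU/h

6.528 × 0.1685 = 1.1
R_total = 0.75 + 11.79 + 6.083 + 1.1 + 0.6924 + 0.15 = 20.565 ft²·°F·h/BTU
Q = A·ΔT/R = 999 × (64.74 − (-7.581)) / 20.565 = 3513.1 BTU/h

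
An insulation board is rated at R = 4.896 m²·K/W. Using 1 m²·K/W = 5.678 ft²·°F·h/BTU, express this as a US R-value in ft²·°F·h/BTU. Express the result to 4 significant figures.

27.80 ft²·°F·h/BTU

R_US = 4.896 × 5.678 = 27.799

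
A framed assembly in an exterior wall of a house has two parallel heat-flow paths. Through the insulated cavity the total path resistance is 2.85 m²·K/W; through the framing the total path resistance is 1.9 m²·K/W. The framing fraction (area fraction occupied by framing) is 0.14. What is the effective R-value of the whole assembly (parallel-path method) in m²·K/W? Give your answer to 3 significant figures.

U_eff = 0.86/2.85 + 0.14/1.9 = 0.3018 + 0.07368 = 0.3754
R_eff = 1/U_eff = 2.664 m²·K/W

2.66 m²·K/W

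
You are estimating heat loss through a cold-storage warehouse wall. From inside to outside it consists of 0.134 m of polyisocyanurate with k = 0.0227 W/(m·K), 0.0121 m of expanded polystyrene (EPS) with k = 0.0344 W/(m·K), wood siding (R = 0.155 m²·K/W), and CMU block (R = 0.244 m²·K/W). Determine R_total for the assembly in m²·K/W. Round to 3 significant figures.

0.134/0.0227 = 5.903
0.0121/0.0344 = 0.3517
R_total = 5.903 + 0.3517 + 0.155 + 0.244 = 6.654 m²·K/W

6.65 m²·K/W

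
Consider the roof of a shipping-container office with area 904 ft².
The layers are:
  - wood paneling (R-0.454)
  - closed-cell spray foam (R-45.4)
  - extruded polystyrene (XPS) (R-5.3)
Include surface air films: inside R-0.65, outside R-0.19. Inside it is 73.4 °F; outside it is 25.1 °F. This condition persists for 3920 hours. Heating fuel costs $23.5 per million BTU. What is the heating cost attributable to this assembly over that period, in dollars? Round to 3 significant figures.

77.4 dollars

R_total = 0.65 + 0.454 + 45.4 + 5.3 + 0.19 = 51.99 ft²·°F·h/BTU
Q = 904 × (73.4 − 25.1) / 51.99 = 839.8 BTU/h
E = 839.8 × 3920 = 3292000 BTU
Cost = 3292000/10⁶ × 23.5 = $77.36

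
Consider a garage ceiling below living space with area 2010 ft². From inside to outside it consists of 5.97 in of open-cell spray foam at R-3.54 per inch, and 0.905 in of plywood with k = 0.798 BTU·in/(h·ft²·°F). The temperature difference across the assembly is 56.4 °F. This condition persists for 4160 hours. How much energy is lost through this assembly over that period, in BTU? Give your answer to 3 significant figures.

5.97 × 3.54 = 21.13
0.905/0.798 = 1.134
R_total = 21.13 + 1.134 = 22.27 ft²·°F·h/BTU
Q = 2010 × 56.4 / 22.27 = 5091 BTU/h
E = 5091 × 4160 = 21180000 BTU

21200000 BTU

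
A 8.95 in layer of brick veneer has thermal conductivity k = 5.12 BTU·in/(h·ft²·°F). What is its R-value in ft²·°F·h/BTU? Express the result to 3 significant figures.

R = L/k = 8.95/5.12 = 1.748 ft²·°F·h/BTU

1.75 ft²·°F·h/BTU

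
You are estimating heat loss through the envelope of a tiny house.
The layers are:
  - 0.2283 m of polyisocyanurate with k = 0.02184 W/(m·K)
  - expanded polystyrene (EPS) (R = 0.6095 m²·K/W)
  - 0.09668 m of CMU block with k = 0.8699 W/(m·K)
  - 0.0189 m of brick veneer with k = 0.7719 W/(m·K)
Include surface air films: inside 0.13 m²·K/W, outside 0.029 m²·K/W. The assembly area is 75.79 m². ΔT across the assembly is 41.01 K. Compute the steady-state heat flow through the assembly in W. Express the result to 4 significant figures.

0.2283/0.02184 = 10.453
0.09668/0.8699 = 0.11114
0.0189/0.7719 = 0.024485
R_total = 0.13 + 10.453 + 0.6095 + 0.11114 + 0.024485 + 0.029 = 11.357 m²·K/W
Q = A·ΔT/R = 75.79 × 41.01 / 11.357 = 273.67 W

273.7 W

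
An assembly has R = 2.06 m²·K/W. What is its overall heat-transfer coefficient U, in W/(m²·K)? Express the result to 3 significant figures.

U = 1/R = 1/2.06 = 0.4854

0.485 W/(m²·K)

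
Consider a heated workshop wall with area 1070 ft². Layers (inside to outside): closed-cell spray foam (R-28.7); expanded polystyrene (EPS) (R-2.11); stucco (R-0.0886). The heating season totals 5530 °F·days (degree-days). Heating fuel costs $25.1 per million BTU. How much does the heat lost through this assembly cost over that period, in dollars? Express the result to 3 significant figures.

R_total = 28.7 + 2.11 + 0.0886 = 30.9 ft²·°F·h/BTU
E = A × HDD × 24 / R = 1070 × 5530 × 24 / 30.9 = 4596000 BTU
Cost = 4596000/10⁶ × 25.1 = $115.4

115 dollars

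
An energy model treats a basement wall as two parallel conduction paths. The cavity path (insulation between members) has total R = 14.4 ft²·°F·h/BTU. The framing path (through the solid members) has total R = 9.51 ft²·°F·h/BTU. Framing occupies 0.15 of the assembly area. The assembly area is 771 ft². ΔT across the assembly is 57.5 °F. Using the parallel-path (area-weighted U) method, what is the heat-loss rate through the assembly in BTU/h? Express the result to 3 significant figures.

U_eff = 0.85/14.4 + 0.15/9.51 = 0.05903 + 0.01577 = 0.0748
R_eff = 1/U_eff = 13.37 ft²·°F·h/BTU
Q = 771 × 57.5 / 13.37 = 3316 BTU/h

3320 BTU/h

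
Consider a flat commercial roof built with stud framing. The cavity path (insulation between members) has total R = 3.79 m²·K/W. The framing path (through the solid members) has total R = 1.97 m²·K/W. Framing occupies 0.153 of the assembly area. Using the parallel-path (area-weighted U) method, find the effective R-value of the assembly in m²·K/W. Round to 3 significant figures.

U_eff = 0.847/3.79 + 0.153/1.97 = 0.2235 + 0.07766 = 0.3011
R_eff = 1/U_eff = 3.321 m²·K/W

3.32 m²·K/W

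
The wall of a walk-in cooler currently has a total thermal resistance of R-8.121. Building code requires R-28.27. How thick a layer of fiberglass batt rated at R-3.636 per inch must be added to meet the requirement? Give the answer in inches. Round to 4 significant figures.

ΔR = 28.27 − 8.121 = 20.149 ft²·°F·h/BTU
L = ΔR / (R/in) = 20.149/3.636 = 5.5415 in

5.542 in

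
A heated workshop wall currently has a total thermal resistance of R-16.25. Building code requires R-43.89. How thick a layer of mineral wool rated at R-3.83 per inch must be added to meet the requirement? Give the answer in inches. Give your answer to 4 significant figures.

ΔR = 43.89 − 16.25 = 27.64 ft²·°F·h/BTU
L = ΔR / (R/in) = 27.64/3.83 = 7.2167 in

7.217 in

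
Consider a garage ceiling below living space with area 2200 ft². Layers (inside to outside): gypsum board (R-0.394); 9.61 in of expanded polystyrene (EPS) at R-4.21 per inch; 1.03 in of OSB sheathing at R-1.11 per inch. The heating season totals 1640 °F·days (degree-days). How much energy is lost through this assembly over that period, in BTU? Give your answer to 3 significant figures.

2060000 BTU

9.61 × 4.21 = 40.46
1.03 × 1.11 = 1.143
R_total = 0.394 + 40.46 + 1.143 = 42 ft²·°F·h/BTU
E = A × HDD × 24 / R = 2200 × 1640 × 24 / 42 = 2062000 BTU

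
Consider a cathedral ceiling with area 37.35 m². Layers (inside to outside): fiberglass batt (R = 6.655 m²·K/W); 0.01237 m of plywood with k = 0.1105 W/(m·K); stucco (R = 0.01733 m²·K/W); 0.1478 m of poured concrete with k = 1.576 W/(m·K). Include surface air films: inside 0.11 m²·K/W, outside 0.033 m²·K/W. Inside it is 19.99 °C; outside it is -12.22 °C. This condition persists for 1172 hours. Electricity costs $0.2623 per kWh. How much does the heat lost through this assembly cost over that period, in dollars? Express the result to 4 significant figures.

0.01237/0.1105 = 0.11195
0.1478/1.576 = 0.093782
R_total = 0.11 + 6.655 + 0.11195 + 0.01733 + 0.093782 + 0.033 = 7.0211 m²·K/W
Q = 37.35 × (19.99 − (-12.22)) / 7.0211 = 171.35 W
E = 171.35 W × 1172 h / 1000 = 200.82 kWh
Cost = 200.82 × 0.2623 = $52.675

52.68 dollars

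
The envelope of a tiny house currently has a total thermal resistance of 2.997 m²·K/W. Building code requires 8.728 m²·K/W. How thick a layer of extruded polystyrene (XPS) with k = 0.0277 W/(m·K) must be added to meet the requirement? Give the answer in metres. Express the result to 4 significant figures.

ΔR = 8.728 − 2.997 = 5.731 m²·K/W
L = ΔR × k = 5.731 × 0.0277 = 0.15875 m

0.1587 m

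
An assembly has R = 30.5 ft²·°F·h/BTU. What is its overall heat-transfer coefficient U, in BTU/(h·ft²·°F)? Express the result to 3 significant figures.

0.0328 BTU/(h·ft²·°F)

U = 1/R = 1/30.5 = 0.03279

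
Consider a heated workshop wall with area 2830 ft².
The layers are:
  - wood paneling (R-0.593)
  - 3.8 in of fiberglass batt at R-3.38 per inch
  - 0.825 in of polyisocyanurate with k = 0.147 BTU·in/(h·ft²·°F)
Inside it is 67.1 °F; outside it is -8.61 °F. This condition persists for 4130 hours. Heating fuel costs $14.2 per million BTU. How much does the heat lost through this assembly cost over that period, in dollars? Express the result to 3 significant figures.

3.8 × 3.38 = 12.84
0.825/0.147 = 5.612
R_total = 0.593 + 12.84 + 5.612 = 19.05 ft²·°F·h/BTU
Q = 2830 × (67.1 − (-8.61)) / 19.05 = 11250 BTU/h
E = 11250 × 4130 = 46450000 BTU
Cost = 46450000/10⁶ × 14.2 = $659.6

660 dollars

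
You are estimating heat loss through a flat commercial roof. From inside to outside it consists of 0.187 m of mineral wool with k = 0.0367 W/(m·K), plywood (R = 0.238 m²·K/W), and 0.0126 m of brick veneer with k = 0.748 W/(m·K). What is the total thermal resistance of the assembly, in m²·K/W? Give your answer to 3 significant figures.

0.187/0.0367 = 5.095
0.0126/0.748 = 0.01684
R_total = 5.095 + 0.238 + 0.01684 = 5.35 m²·K/W

5.35 m²·K/W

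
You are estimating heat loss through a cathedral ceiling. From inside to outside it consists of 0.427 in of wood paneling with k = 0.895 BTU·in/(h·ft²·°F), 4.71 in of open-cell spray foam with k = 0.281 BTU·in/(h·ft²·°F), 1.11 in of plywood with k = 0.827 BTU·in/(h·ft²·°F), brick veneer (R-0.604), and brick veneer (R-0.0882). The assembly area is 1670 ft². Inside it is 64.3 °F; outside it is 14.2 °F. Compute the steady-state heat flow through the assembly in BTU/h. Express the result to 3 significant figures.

0.427/0.895 = 0.4771
4.71/0.281 = 16.76
1.11/0.827 = 1.342
R_total = 0.4771 + 16.76 + 1.342 + 0.604 + 0.0882 = 19.27 ft²·°F·h/BTU
Q = A·ΔT/R = 1670 × (64.3 − 14.2) / 19.27 = 4341 BTU/h

4340 BTU/h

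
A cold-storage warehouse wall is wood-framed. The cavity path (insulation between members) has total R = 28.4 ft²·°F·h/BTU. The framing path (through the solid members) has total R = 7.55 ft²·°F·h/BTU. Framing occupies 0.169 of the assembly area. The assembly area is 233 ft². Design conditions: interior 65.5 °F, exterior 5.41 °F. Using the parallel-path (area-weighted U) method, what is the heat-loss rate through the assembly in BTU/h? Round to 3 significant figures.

U_eff = 0.831/28.4 + 0.169/7.55 = 0.02926 + 0.02238 = 0.05164
R_eff = 1/U_eff = 19.36 ft²·°F·h/BTU
Q = 233 × (65.5 − 5.41) / 19.36 = 723.1 BTU/h

723 BTU/h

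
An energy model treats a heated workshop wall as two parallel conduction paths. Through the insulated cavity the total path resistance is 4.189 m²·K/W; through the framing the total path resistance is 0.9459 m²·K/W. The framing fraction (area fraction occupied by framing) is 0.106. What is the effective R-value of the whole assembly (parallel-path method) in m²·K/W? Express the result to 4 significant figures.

3.072 m²·K/W

U_eff = 0.894/4.189 + 0.106/0.9459 = 0.21342 + 0.11206 = 0.32548
R_eff = 1/U_eff = 3.0724 m²·K/W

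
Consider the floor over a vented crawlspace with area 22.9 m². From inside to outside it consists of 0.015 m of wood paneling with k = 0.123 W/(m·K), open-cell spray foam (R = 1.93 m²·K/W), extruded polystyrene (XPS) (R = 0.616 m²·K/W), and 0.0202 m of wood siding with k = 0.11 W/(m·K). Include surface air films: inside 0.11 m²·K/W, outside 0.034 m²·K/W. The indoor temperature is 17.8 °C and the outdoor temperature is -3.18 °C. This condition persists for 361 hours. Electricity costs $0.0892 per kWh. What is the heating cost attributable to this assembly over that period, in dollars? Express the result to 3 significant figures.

5.16 dollars

0.015/0.123 = 0.122
0.0202/0.11 = 0.1836
R_total = 0.11 + 0.122 + 1.93 + 0.616 + 0.1836 + 0.034 = 2.996 m²·K/W
Q = 22.9 × (17.8 − (-3.18)) / 2.996 = 160.4 W
E = 160.4 W × 361 h / 1000 = 57.9 kWh
Cost = 57.9 × 0.0892 = $5.165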